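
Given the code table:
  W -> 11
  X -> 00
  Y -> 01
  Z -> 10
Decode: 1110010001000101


Decoding:
11 -> W
10 -> Z
01 -> Y
00 -> X
01 -> Y
00 -> X
01 -> Y
01 -> Y


Result: WZYXYXYY


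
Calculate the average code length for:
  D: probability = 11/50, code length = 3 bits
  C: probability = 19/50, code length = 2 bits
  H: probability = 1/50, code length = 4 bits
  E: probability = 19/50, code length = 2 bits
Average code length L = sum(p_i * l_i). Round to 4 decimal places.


Weighted contributions p_i * l_i:
  D: (11/50) * 3 = 33/50
  C: (19/50) * 2 = 38/50
  H: (1/50) * 4 = 4/50
  E: (19/50) * 2 = 38/50
Sum = (33 + 38 + 4 + 38)/50 = 113/50

L = 113/50 = 2.2600 bits/symbol


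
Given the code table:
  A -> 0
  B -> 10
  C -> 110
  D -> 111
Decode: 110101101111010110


Decoding:
110 -> C
10 -> B
110 -> C
111 -> D
10 -> B
10 -> B
110 -> C


Result: CBCDBBC


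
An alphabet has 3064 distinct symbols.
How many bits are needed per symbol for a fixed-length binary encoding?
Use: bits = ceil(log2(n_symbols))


log2(3064) = 11.5812
Bracket: 2^11 = 2048 < 3064 <= 2^12 = 4096
So ceil(log2(3064)) = 12

bits = ceil(log2(3064)) = ceil(11.5812) = 12 bits


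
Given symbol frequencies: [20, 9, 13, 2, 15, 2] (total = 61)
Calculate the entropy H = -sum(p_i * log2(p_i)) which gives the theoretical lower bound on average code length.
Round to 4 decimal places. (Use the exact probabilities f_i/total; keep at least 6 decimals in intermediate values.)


Per-symbol terms -p_i * log2(p_i) with p_i = f_i/61:
  p = 20/61 = 0.327869: log2(p) = -1.608809, -p*log2(p) = 0.527478
  p = 9/61 = 0.147541: log2(p) = -2.760812, -p*log2(p) = 0.407333
  p = 13/61 = 0.213115: log2(p) = -2.230298, -p*log2(p) = 0.475309
  p = 2/61 = 0.032787: log2(p) = -4.930737, -p*log2(p) = 0.161664
  p = 15/61 = 0.245902: log2(p) = -2.023847, -p*log2(p) = 0.497667
  p = 2/61 = 0.032787: log2(p) = -4.930737, -p*log2(p) = 0.161664
H = 0.527478 + 0.407333 + 0.475309 + 0.161664 + 0.497667 + 0.161664 = 2.231115

H = 2.2311 bits/symbol


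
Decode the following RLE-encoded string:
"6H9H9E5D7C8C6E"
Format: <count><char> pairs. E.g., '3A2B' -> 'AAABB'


Expanding each <count><char> pair:
  6H -> 'HHHHHH'
  9H -> 'HHHHHHHHH'
  9E -> 'EEEEEEEEE'
  5D -> 'DDDDD'
  7C -> 'CCCCCCC'
  8C -> 'CCCCCCCC'
  6E -> 'EEEEEE'

Decoded = HHHHHHHHHHHHHHHEEEEEEEEEDDDDDCCCCCCCCCCCCCCCEEEEEE


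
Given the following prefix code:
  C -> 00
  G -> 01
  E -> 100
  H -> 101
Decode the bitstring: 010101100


Decoding step by step:
Bits 01 -> G
Bits 01 -> G
Bits 01 -> G
Bits 100 -> E


Decoded message: GGGE


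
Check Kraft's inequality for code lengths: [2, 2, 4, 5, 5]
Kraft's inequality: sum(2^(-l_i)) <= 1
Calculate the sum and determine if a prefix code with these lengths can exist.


Sum = 2^(-2) + 2^(-2) + 2^(-4) + 2^(-5) + 2^(-5)
    = 0.25 + 0.25 + 0.0625 + 0.03125 + 0.03125
    = 20/32 = 0.625
Since 0.625 <= 1, Kraft's inequality IS satisfied.
A prefix code with these lengths CAN exist.

Kraft sum = 0.625. Satisfied.


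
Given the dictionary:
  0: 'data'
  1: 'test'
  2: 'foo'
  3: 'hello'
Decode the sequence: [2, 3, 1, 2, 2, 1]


Look up each index in the dictionary:
  2 -> 'foo'
  3 -> 'hello'
  1 -> 'test'
  2 -> 'foo'
  2 -> 'foo'
  1 -> 'test'

Decoded: "foo hello test foo foo test"


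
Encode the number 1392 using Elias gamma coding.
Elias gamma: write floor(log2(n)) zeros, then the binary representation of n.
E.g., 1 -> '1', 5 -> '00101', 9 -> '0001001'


num_bits = floor(log2(1392)) + 1 = 11
leading_zeros = num_bits - 1 = 10
binary(1392) = 10101110000

Elias gamma(1392) = '0000000000' + '10101110000' = 000000000010101110000 (21 bits)


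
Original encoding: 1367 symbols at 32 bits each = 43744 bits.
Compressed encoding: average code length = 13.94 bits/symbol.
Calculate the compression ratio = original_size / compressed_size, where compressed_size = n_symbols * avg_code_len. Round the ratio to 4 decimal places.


original_size = n_symbols * orig_bits = 1367 * 32 = 43744 bits
compressed_size = n_symbols * avg_code_len = 1367 * 13.94 = 19055.98 bits
ratio = original_size / compressed_size = 43744 / 19055.98 = 2.2956

Compression ratio = 2.2956


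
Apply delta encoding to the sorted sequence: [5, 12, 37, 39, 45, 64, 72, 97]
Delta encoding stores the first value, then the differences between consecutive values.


First value: 5
Deltas:
  12 - 5 = 7
  37 - 12 = 25
  39 - 37 = 2
  45 - 39 = 6
  64 - 45 = 19
  72 - 64 = 8
  97 - 72 = 25


Delta encoded: [5, 7, 25, 2, 6, 19, 8, 25]


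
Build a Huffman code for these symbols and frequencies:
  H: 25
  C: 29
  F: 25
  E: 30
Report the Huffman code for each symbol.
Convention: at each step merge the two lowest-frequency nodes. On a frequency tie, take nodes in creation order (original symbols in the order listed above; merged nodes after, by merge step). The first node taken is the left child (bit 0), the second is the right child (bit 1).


Huffman tree construction:
Step 1: Merge H(25) + F(25) = 50
Step 2: Merge C(29) + E(30) = 59
Step 3: Merge (H+F)(50) + (C+E)(59) = 109
Read each symbol's code off the tree from the root (left child = 0, right child = 1).

Codes:
  H: 00 (length 2)
  C: 10 (length 2)
  F: 01 (length 2)
  E: 11 (length 2)
Average code length: 218/109 = 2.0000 bits/symbol


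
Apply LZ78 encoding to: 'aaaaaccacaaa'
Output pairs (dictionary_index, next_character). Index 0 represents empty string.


LZ78 encoding steps:
Dictionary: {0: ''}
Step 1: w='' (idx 0), next='a' -> output (0, 'a'), add 'a' as idx 1
Step 2: w='a' (idx 1), next='a' -> output (1, 'a'), add 'aa' as idx 2
Step 3: w='aa' (idx 2), next='c' -> output (2, 'c'), add 'aac' as idx 3
Step 4: w='' (idx 0), next='c' -> output (0, 'c'), add 'c' as idx 4
Step 5: w='a' (idx 1), next='c' -> output (1, 'c'), add 'ac' as idx 5
Step 6: w='aa' (idx 2), next='a' -> output (2, 'a'), add 'aaa' as idx 6


Encoded: [(0, 'a'), (1, 'a'), (2, 'c'), (0, 'c'), (1, 'c'), (2, 'a')]


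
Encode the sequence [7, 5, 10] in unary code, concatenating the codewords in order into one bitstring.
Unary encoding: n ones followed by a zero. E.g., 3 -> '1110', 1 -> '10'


Encode each number as n ones followed by a terminating 0:
  7 -> 11111110 (8 bits)
  5 -> 111110 (6 bits)
  10 -> 11111111110 (11 bits)
Total length = 8 + 6 + 11 = 25 bits.

Unary([7, 5, 10]) = 1111111011111011111111110 (25 bits)


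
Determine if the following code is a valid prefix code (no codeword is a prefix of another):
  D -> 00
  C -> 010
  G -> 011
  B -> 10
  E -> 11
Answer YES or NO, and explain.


Checking each pair (does one codeword prefix another?):
  D='00' vs C='010': no prefix
  D='00' vs G='011': no prefix
  D='00' vs B='10': no prefix
  D='00' vs E='11': no prefix
  C='010' vs D='00': no prefix
  C='010' vs G='011': no prefix
  C='010' vs B='10': no prefix
  C='010' vs E='11': no prefix
  G='011' vs D='00': no prefix
  G='011' vs C='010': no prefix
  G='011' vs B='10': no prefix
  G='011' vs E='11': no prefix
  B='10' vs D='00': no prefix
  B='10' vs C='010': no prefix
  B='10' vs G='011': no prefix
  B='10' vs E='11': no prefix
  E='11' vs D='00': no prefix
  E='11' vs C='010': no prefix
  E='11' vs G='011': no prefix
  E='11' vs B='10': no prefix
No violation found over all pairs.

YES -- this is a valid prefix code. No codeword is a prefix of any other codeword.


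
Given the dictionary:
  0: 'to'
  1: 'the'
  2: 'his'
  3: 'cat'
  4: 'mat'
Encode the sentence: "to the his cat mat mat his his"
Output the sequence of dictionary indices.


Look up each word in the dictionary:
  'to' -> 0
  'the' -> 1
  'his' -> 2
  'cat' -> 3
  'mat' -> 4
  'mat' -> 4
  'his' -> 2
  'his' -> 2

Encoded: [0, 1, 2, 3, 4, 4, 2, 2]


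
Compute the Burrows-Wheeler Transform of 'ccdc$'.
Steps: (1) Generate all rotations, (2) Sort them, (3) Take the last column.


Rotations (sorted):
  0: $ccdc -> last char: c
  1: c$ccd -> last char: d
  2: ccdc$ -> last char: $
  3: cdc$c -> last char: c
  4: dc$cc -> last char: c


BWT = cd$cc


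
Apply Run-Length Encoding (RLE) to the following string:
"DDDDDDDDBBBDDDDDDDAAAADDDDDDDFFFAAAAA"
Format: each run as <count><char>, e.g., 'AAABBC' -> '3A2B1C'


Scanning runs left to right:
  i=0: run of 'D' x 8 -> '8D'
  i=8: run of 'B' x 3 -> '3B'
  i=11: run of 'D' x 7 -> '7D'
  i=18: run of 'A' x 4 -> '4A'
  i=22: run of 'D' x 7 -> '7D'
  i=29: run of 'F' x 3 -> '3F'
  i=32: run of 'A' x 5 -> '5A'

RLE = 8D3B7D4A7D3F5A


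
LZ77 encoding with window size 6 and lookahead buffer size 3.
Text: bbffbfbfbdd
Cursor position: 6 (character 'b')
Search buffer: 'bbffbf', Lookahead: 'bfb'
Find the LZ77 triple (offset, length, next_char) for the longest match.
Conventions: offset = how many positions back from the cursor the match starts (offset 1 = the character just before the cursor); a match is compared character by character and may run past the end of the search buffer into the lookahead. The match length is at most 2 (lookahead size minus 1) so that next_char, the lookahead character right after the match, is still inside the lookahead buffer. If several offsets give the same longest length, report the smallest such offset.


Try each offset into the search buffer:
  offset=1 (pos 5, char 'f'): match length 0
  offset=2 (pos 4, char 'b'): match length 2
  offset=3 (pos 3, char 'f'): match length 0
  offset=4 (pos 2, char 'f'): match length 0
  offset=5 (pos 1, char 'b'): match length 2
  offset=6 (pos 0, char 'b'): match length 1
Longest match has length 2, found at offsets 2, 5; take the smallest, offset 2.
next_char = character at position 6 + 2 = 8 -> 'b'

Best match: offset=2, length=2 (matching 'bf' starting at position 4)
LZ77 triple: (2, 2, 'b')


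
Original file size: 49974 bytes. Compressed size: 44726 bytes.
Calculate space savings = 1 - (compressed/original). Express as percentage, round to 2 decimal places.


ratio = compressed/original = 44726/49974 = 0.894985
savings = 1 - ratio = 1 - 0.894985 = 0.105015
as a percentage: 0.105015 * 100 = 10.5%

Space savings = 1 - 44726/49974 = 10.5%


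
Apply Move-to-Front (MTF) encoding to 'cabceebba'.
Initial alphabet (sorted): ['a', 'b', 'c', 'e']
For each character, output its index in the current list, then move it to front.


MTF encoding:
'c': index 2 in ['a', 'b', 'c', 'e'] -> ['c', 'a', 'b', 'e']
'a': index 1 in ['c', 'a', 'b', 'e'] -> ['a', 'c', 'b', 'e']
'b': index 2 in ['a', 'c', 'b', 'e'] -> ['b', 'a', 'c', 'e']
'c': index 2 in ['b', 'a', 'c', 'e'] -> ['c', 'b', 'a', 'e']
'e': index 3 in ['c', 'b', 'a', 'e'] -> ['e', 'c', 'b', 'a']
'e': index 0 in ['e', 'c', 'b', 'a'] -> ['e', 'c', 'b', 'a']
'b': index 2 in ['e', 'c', 'b', 'a'] -> ['b', 'e', 'c', 'a']
'b': index 0 in ['b', 'e', 'c', 'a'] -> ['b', 'e', 'c', 'a']
'a': index 3 in ['b', 'e', 'c', 'a'] -> ['a', 'b', 'e', 'c']


Output: [2, 1, 2, 2, 3, 0, 2, 0, 3]


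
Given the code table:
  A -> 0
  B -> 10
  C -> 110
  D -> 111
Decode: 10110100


Decoding:
10 -> B
110 -> C
10 -> B
0 -> A


Result: BCBA


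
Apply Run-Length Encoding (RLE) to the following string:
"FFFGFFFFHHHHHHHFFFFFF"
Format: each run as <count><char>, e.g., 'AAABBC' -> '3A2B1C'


Scanning runs left to right:
  i=0: run of 'F' x 3 -> '3F'
  i=3: run of 'G' x 1 -> '1G'
  i=4: run of 'F' x 4 -> '4F'
  i=8: run of 'H' x 7 -> '7H'
  i=15: run of 'F' x 6 -> '6F'

RLE = 3F1G4F7H6F


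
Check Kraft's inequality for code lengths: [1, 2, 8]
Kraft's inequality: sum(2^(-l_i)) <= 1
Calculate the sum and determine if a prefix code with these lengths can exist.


Sum = 2^(-1) + 2^(-2) + 2^(-8)
    = 0.5 + 0.25 + 0.00390625
    = 193/256 = 0.75390625
Since 0.75390625 <= 1, Kraft's inequality IS satisfied.
A prefix code with these lengths CAN exist.

Kraft sum = 0.75390625. Satisfied.


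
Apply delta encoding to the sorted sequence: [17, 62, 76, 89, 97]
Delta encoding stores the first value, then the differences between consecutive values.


First value: 17
Deltas:
  62 - 17 = 45
  76 - 62 = 14
  89 - 76 = 13
  97 - 89 = 8


Delta encoded: [17, 45, 14, 13, 8]


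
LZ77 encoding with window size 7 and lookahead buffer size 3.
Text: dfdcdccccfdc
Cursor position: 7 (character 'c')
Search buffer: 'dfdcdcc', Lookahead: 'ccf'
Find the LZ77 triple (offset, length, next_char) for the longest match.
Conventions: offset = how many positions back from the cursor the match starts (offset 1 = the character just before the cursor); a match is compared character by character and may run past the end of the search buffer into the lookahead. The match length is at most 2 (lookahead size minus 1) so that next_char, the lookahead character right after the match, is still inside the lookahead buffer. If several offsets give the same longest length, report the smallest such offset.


Try each offset into the search buffer:
  offset=1 (pos 6, char 'c'): match length 2
  offset=2 (pos 5, char 'c'): match length 2
  offset=3 (pos 4, char 'd'): match length 0
  offset=4 (pos 3, char 'c'): match length 1
  offset=5 (pos 2, char 'd'): match length 0
  offset=6 (pos 1, char 'f'): match length 0
  offset=7 (pos 0, char 'd'): match length 0
Longest match has length 2, found at offsets 1, 2; take the smallest, offset 1.
next_char = character at position 7 + 2 = 9 -> 'f'

Best match: offset=1, length=2 (matching 'cc' starting at position 6)
LZ77 triple: (1, 2, 'f')


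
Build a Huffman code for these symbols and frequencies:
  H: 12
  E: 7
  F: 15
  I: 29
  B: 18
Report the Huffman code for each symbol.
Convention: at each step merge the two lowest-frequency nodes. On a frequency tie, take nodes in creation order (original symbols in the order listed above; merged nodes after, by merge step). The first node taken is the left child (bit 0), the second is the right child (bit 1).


Huffman tree construction:
Step 1: Merge E(7) + H(12) = 19
Step 2: Merge F(15) + B(18) = 33
Step 3: Merge (E+H)(19) + I(29) = 48
Step 4: Merge (F+B)(33) + ((E+H)+I)(48) = 81
Read each symbol's code off the tree from the root (left child = 0, right child = 1).

Codes:
  H: 101 (length 3)
  E: 100 (length 3)
  F: 00 (length 2)
  I: 11 (length 2)
  B: 01 (length 2)
Average code length: 181/81 = 2.2346 bits/symbol


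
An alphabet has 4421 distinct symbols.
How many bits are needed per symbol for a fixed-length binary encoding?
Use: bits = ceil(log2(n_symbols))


log2(4421) = 12.1102
Bracket: 2^12 = 4096 < 4421 <= 2^13 = 8192
So ceil(log2(4421)) = 13

bits = ceil(log2(4421)) = ceil(12.1102) = 13 bits


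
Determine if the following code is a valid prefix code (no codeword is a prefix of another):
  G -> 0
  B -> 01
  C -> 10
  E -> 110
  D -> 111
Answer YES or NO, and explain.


Checking each pair (does one codeword prefix another?):
  G='0' vs B='01': prefix -- VIOLATION

NO -- this is NOT a valid prefix code. G (0) is a prefix of B (01).


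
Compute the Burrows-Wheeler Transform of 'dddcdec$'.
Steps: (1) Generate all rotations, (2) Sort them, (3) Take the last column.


Rotations (sorted):
  0: $dddcdec -> last char: c
  1: c$dddcde -> last char: e
  2: cdec$ddd -> last char: d
  3: dcdec$dd -> last char: d
  4: ddcdec$d -> last char: d
  5: dddcdec$ -> last char: $
  6: dec$dddc -> last char: c
  7: ec$dddcd -> last char: d


BWT = ceddd$cd


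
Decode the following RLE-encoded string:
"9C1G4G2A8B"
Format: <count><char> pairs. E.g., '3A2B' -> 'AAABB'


Expanding each <count><char> pair:
  9C -> 'CCCCCCCCC'
  1G -> 'G'
  4G -> 'GGGG'
  2A -> 'AA'
  8B -> 'BBBBBBBB'

Decoded = CCCCCCCCCGGGGGAABBBBBBBB


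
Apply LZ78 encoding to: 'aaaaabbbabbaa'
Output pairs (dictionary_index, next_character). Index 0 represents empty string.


LZ78 encoding steps:
Dictionary: {0: ''}
Step 1: w='' (idx 0), next='a' -> output (0, 'a'), add 'a' as idx 1
Step 2: w='a' (idx 1), next='a' -> output (1, 'a'), add 'aa' as idx 2
Step 3: w='aa' (idx 2), next='b' -> output (2, 'b'), add 'aab' as idx 3
Step 4: w='' (idx 0), next='b' -> output (0, 'b'), add 'b' as idx 4
Step 5: w='b' (idx 4), next='a' -> output (4, 'a'), add 'ba' as idx 5
Step 6: w='b' (idx 4), next='b' -> output (4, 'b'), add 'bb' as idx 6
Step 7: w='aa' (idx 2), end of input -> output (2, '')


Encoded: [(0, 'a'), (1, 'a'), (2, 'b'), (0, 'b'), (4, 'a'), (4, 'b'), (2, '')]


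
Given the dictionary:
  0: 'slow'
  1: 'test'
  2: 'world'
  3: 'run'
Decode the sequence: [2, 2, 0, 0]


Look up each index in the dictionary:
  2 -> 'world'
  2 -> 'world'
  0 -> 'slow'
  0 -> 'slow'

Decoded: "world world slow slow"


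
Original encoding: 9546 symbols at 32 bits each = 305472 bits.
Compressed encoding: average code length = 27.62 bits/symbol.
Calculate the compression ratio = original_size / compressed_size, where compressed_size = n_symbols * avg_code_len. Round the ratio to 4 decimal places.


original_size = n_symbols * orig_bits = 9546 * 32 = 305472 bits
compressed_size = n_symbols * avg_code_len = 9546 * 27.62 = 263660.52 bits
ratio = original_size / compressed_size = 305472 / 263660.52 = 1.1586

Compression ratio = 1.1586


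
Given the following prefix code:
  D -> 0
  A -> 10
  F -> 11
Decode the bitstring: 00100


Decoding step by step:
Bits 0 -> D
Bits 0 -> D
Bits 10 -> A
Bits 0 -> D


Decoded message: DDAD


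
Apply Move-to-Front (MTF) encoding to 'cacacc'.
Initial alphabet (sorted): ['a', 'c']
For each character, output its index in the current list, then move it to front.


MTF encoding:
'c': index 1 in ['a', 'c'] -> ['c', 'a']
'a': index 1 in ['c', 'a'] -> ['a', 'c']
'c': index 1 in ['a', 'c'] -> ['c', 'a']
'a': index 1 in ['c', 'a'] -> ['a', 'c']
'c': index 1 in ['a', 'c'] -> ['c', 'a']
'c': index 0 in ['c', 'a'] -> ['c', 'a']


Output: [1, 1, 1, 1, 1, 0]


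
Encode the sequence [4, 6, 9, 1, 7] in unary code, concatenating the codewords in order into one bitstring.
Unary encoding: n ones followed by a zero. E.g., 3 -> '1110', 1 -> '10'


Encode each number as n ones followed by a terminating 0:
  4 -> 11110 (5 bits)
  6 -> 1111110 (7 bits)
  9 -> 1111111110 (10 bits)
  1 -> 10 (2 bits)
  7 -> 11111110 (8 bits)
Total length = 5 + 7 + 10 + 2 + 8 = 32 bits.

Unary([4, 6, 9, 1, 7]) = 11110111111011111111101011111110 (32 bits)


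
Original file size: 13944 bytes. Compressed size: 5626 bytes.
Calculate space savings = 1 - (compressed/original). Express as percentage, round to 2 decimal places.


ratio = compressed/original = 5626/13944 = 0.403471
savings = 1 - ratio = 1 - 0.403471 = 0.596529
as a percentage: 0.596529 * 100 = 59.65%

Space savings = 1 - 5626/13944 = 59.65%


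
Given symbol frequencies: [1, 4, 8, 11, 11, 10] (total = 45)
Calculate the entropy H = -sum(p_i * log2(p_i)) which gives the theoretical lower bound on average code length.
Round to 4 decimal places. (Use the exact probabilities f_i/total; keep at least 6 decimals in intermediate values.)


Per-symbol terms -p_i * log2(p_i) with p_i = f_i/45:
  p = 1/45 = 0.022222: log2(p) = -5.491853, -p*log2(p) = 0.122041
  p = 4/45 = 0.088889: log2(p) = -3.491853, -p*log2(p) = 0.310387
  p = 8/45 = 0.177778: log2(p) = -2.491853, -p*log2(p) = 0.442996
  p = 11/45 = 0.244444: log2(p) = -2.032421, -p*log2(p) = 0.496814
  p = 11/45 = 0.244444: log2(p) = -2.032421, -p*log2(p) = 0.496814
  p = 10/45 = 0.222222: log2(p) = -2.169925, -p*log2(p) = 0.482206
H = 0.122041 + 0.310387 + 0.442996 + 0.496814 + 0.496814 + 0.482206 = 2.351258

H = 2.3513 bits/symbol


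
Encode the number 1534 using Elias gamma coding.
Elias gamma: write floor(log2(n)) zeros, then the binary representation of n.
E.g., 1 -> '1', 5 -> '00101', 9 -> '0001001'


num_bits = floor(log2(1534)) + 1 = 11
leading_zeros = num_bits - 1 = 10
binary(1534) = 10111111110

Elias gamma(1534) = '0000000000' + '10111111110' = 000000000010111111110 (21 bits)


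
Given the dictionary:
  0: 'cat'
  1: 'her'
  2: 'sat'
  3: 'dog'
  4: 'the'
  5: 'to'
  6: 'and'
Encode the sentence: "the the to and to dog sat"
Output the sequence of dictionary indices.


Look up each word in the dictionary:
  'the' -> 4
  'the' -> 4
  'to' -> 5
  'and' -> 6
  'to' -> 5
  'dog' -> 3
  'sat' -> 2

Encoded: [4, 4, 5, 6, 5, 3, 2]


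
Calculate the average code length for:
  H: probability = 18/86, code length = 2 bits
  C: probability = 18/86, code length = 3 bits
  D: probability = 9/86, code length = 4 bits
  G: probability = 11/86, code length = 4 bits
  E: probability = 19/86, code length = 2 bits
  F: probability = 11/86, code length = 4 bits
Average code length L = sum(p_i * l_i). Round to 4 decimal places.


Weighted contributions p_i * l_i:
  H: (18/86) * 2 = 36/86
  C: (18/86) * 3 = 54/86
  D: (9/86) * 4 = 36/86
  G: (11/86) * 4 = 44/86
  E: (19/86) * 2 = 38/86
  F: (11/86) * 4 = 44/86
Sum = (36 + 54 + 36 + 44 + 38 + 44)/86 = 252/86

L = 252/86 = 2.9302 bits/symbol


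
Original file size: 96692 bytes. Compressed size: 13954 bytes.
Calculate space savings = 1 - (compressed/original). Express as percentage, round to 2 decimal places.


ratio = compressed/original = 13954/96692 = 0.144314
savings = 1 - ratio = 1 - 0.144314 = 0.855686
as a percentage: 0.855686 * 100 = 85.57%

Space savings = 1 - 13954/96692 = 85.57%


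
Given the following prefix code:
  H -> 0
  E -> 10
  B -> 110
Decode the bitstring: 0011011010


Decoding step by step:
Bits 0 -> H
Bits 0 -> H
Bits 110 -> B
Bits 110 -> B
Bits 10 -> E


Decoded message: HHBBE


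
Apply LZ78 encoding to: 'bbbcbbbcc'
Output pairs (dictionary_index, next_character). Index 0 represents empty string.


LZ78 encoding steps:
Dictionary: {0: ''}
Step 1: w='' (idx 0), next='b' -> output (0, 'b'), add 'b' as idx 1
Step 2: w='b' (idx 1), next='b' -> output (1, 'b'), add 'bb' as idx 2
Step 3: w='' (idx 0), next='c' -> output (0, 'c'), add 'c' as idx 3
Step 4: w='bb' (idx 2), next='b' -> output (2, 'b'), add 'bbb' as idx 4
Step 5: w='c' (idx 3), next='c' -> output (3, 'c'), add 'cc' as idx 5


Encoded: [(0, 'b'), (1, 'b'), (0, 'c'), (2, 'b'), (3, 'c')]


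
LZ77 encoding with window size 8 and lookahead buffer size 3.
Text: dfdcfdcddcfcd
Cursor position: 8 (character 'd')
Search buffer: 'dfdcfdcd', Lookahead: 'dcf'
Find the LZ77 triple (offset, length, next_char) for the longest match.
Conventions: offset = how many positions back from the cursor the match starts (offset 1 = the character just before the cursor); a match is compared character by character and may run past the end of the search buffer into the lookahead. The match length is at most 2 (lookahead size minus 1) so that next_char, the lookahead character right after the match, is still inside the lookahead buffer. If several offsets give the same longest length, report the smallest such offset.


Try each offset into the search buffer:
  offset=1 (pos 7, char 'd'): match length 1
  offset=2 (pos 6, char 'c'): match length 0
  offset=3 (pos 5, char 'd'): match length 2
  offset=4 (pos 4, char 'f'): match length 0
  offset=5 (pos 3, char 'c'): match length 0
  offset=6 (pos 2, char 'd'): match length 2
  offset=7 (pos 1, char 'f'): match length 0
  offset=8 (pos 0, char 'd'): match length 1
Longest match has length 2, found at offsets 3, 6; take the smallest, offset 3.
next_char = character at position 8 + 2 = 10 -> 'f'

Best match: offset=3, length=2 (matching 'dc' starting at position 5)
LZ77 triple: (3, 2, 'f')


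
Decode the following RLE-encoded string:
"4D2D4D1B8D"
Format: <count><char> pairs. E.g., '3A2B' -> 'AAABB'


Expanding each <count><char> pair:
  4D -> 'DDDD'
  2D -> 'DD'
  4D -> 'DDDD'
  1B -> 'B'
  8D -> 'DDDDDDDD'

Decoded = DDDDDDDDDDBDDDDDDDD


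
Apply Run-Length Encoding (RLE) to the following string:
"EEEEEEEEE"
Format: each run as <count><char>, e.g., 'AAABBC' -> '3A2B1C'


Scanning runs left to right:
  i=0: run of 'E' x 9 -> '9E'

RLE = 9E


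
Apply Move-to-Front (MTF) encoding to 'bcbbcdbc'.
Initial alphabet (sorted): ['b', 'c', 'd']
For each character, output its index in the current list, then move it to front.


MTF encoding:
'b': index 0 in ['b', 'c', 'd'] -> ['b', 'c', 'd']
'c': index 1 in ['b', 'c', 'd'] -> ['c', 'b', 'd']
'b': index 1 in ['c', 'b', 'd'] -> ['b', 'c', 'd']
'b': index 0 in ['b', 'c', 'd'] -> ['b', 'c', 'd']
'c': index 1 in ['b', 'c', 'd'] -> ['c', 'b', 'd']
'd': index 2 in ['c', 'b', 'd'] -> ['d', 'c', 'b']
'b': index 2 in ['d', 'c', 'b'] -> ['b', 'd', 'c']
'c': index 2 in ['b', 'd', 'c'] -> ['c', 'b', 'd']


Output: [0, 1, 1, 0, 1, 2, 2, 2]


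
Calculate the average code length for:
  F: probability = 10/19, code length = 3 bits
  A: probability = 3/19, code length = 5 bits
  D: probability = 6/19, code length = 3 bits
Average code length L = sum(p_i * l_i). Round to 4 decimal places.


Weighted contributions p_i * l_i:
  F: (10/19) * 3 = 30/19
  A: (3/19) * 5 = 15/19
  D: (6/19) * 3 = 18/19
Sum = (30 + 15 + 18)/19 = 63/19

L = 63/19 = 3.3158 bits/symbol


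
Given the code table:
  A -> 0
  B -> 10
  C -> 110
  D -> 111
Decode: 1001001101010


Decoding:
10 -> B
0 -> A
10 -> B
0 -> A
110 -> C
10 -> B
10 -> B


Result: BABACBB


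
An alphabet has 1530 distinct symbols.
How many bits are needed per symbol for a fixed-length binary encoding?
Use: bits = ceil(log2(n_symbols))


log2(1530) = 10.5793
Bracket: 2^10 = 1024 < 1530 <= 2^11 = 2048
So ceil(log2(1530)) = 11

bits = ceil(log2(1530)) = ceil(10.5793) = 11 bits


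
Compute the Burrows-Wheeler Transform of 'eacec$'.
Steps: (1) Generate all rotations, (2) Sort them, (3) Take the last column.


Rotations (sorted):
  0: $eacec -> last char: c
  1: acec$e -> last char: e
  2: c$eace -> last char: e
  3: cec$ea -> last char: a
  4: eacec$ -> last char: $
  5: ec$eac -> last char: c


BWT = ceea$c


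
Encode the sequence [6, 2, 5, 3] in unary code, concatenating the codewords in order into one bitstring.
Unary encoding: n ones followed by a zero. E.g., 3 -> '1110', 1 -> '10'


Encode each number as n ones followed by a terminating 0:
  6 -> 1111110 (7 bits)
  2 -> 110 (3 bits)
  5 -> 111110 (6 bits)
  3 -> 1110 (4 bits)
Total length = 7 + 3 + 6 + 4 = 20 bits.

Unary([6, 2, 5, 3]) = 11111101101111101110 (20 bits)


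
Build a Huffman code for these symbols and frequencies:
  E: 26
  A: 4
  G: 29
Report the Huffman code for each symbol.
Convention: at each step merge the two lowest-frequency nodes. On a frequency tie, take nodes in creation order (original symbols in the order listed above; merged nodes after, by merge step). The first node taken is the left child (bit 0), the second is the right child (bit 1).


Huffman tree construction:
Step 1: Merge A(4) + E(26) = 30
Step 2: Merge G(29) + (A+E)(30) = 59
Read each symbol's code off the tree from the root (left child = 0, right child = 1).

Codes:
  E: 11 (length 2)
  A: 10 (length 2)
  G: 0 (length 1)
Average code length: 89/59 = 1.5085 bits/symbol


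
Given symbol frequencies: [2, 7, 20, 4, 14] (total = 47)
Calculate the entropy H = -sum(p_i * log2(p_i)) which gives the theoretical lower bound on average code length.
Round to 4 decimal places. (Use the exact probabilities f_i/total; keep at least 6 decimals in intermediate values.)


Per-symbol terms -p_i * log2(p_i) with p_i = f_i/47:
  p = 2/47 = 0.042553: log2(p) = -4.554589, -p*log2(p) = 0.193812
  p = 7/47 = 0.148936: log2(p) = -2.747234, -p*log2(p) = 0.409163
  p = 20/47 = 0.425532: log2(p) = -1.232661, -p*log2(p) = 0.524536
  p = 4/47 = 0.085106: log2(p) = -3.554589, -p*log2(p) = 0.302518
  p = 14/47 = 0.297872: log2(p) = -1.747234, -p*log2(p) = 0.520453
H = 0.193812 + 0.409163 + 0.524536 + 0.302518 + 0.520453 = 1.950482

H = 1.9505 bits/symbol


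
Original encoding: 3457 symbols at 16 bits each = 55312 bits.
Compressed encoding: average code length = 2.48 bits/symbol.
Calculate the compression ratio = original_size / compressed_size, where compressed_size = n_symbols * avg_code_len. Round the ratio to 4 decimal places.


original_size = n_symbols * orig_bits = 3457 * 16 = 55312 bits
compressed_size = n_symbols * avg_code_len = 3457 * 2.48 = 8573.36 bits
ratio = original_size / compressed_size = 55312 / 8573.36 = 6.4516

Compression ratio = 6.4516


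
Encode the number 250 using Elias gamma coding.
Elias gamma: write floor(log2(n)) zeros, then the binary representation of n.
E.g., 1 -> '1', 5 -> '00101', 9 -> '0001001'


num_bits = floor(log2(250)) + 1 = 8
leading_zeros = num_bits - 1 = 7
binary(250) = 11111010

Elias gamma(250) = '0000000' + '11111010' = 000000011111010 (15 bits)


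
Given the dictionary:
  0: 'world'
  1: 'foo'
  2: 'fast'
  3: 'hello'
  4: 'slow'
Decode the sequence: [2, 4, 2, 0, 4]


Look up each index in the dictionary:
  2 -> 'fast'
  4 -> 'slow'
  2 -> 'fast'
  0 -> 'world'
  4 -> 'slow'

Decoded: "fast slow fast world slow"


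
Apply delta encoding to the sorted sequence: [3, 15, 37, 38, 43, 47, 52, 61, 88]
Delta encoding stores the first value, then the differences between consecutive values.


First value: 3
Deltas:
  15 - 3 = 12
  37 - 15 = 22
  38 - 37 = 1
  43 - 38 = 5
  47 - 43 = 4
  52 - 47 = 5
  61 - 52 = 9
  88 - 61 = 27


Delta encoded: [3, 12, 22, 1, 5, 4, 5, 9, 27]


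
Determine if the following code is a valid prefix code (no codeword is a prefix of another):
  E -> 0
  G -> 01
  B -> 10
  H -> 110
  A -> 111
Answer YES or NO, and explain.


Checking each pair (does one codeword prefix another?):
  E='0' vs G='01': prefix -- VIOLATION

NO -- this is NOT a valid prefix code. E (0) is a prefix of G (01).


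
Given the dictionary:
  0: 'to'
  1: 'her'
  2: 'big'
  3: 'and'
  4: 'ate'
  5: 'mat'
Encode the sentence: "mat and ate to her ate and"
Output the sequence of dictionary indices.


Look up each word in the dictionary:
  'mat' -> 5
  'and' -> 3
  'ate' -> 4
  'to' -> 0
  'her' -> 1
  'ate' -> 4
  'and' -> 3

Encoded: [5, 3, 4, 0, 1, 4, 3]


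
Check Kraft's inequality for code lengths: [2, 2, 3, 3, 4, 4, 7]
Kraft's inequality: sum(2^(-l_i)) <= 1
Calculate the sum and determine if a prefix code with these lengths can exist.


Sum = 2^(-2) + 2^(-2) + 2^(-3) + 2^(-3) + 2^(-4) + 2^(-4) + 2^(-7)
    = 0.25 + 0.25 + 0.125 + 0.125 + 0.0625 + 0.0625 + 0.0078125
    = 113/128 = 0.8828125
Since 0.8828125 <= 1, Kraft's inequality IS satisfied.
A prefix code with these lengths CAN exist.

Kraft sum = 0.8828125. Satisfied.


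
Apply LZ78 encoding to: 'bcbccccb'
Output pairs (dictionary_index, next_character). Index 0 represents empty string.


LZ78 encoding steps:
Dictionary: {0: ''}
Step 1: w='' (idx 0), next='b' -> output (0, 'b'), add 'b' as idx 1
Step 2: w='' (idx 0), next='c' -> output (0, 'c'), add 'c' as idx 2
Step 3: w='b' (idx 1), next='c' -> output (1, 'c'), add 'bc' as idx 3
Step 4: w='c' (idx 2), next='c' -> output (2, 'c'), add 'cc' as idx 4
Step 5: w='c' (idx 2), next='b' -> output (2, 'b'), add 'cb' as idx 5


Encoded: [(0, 'b'), (0, 'c'), (1, 'c'), (2, 'c'), (2, 'b')]


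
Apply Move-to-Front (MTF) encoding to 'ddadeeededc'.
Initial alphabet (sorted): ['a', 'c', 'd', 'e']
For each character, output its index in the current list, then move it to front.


MTF encoding:
'd': index 2 in ['a', 'c', 'd', 'e'] -> ['d', 'a', 'c', 'e']
'd': index 0 in ['d', 'a', 'c', 'e'] -> ['d', 'a', 'c', 'e']
'a': index 1 in ['d', 'a', 'c', 'e'] -> ['a', 'd', 'c', 'e']
'd': index 1 in ['a', 'd', 'c', 'e'] -> ['d', 'a', 'c', 'e']
'e': index 3 in ['d', 'a', 'c', 'e'] -> ['e', 'd', 'a', 'c']
'e': index 0 in ['e', 'd', 'a', 'c'] -> ['e', 'd', 'a', 'c']
'e': index 0 in ['e', 'd', 'a', 'c'] -> ['e', 'd', 'a', 'c']
'd': index 1 in ['e', 'd', 'a', 'c'] -> ['d', 'e', 'a', 'c']
'e': index 1 in ['d', 'e', 'a', 'c'] -> ['e', 'd', 'a', 'c']
'd': index 1 in ['e', 'd', 'a', 'c'] -> ['d', 'e', 'a', 'c']
'c': index 3 in ['d', 'e', 'a', 'c'] -> ['c', 'd', 'e', 'a']


Output: [2, 0, 1, 1, 3, 0, 0, 1, 1, 1, 3]


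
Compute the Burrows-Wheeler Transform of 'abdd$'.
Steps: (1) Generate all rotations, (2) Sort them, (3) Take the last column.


Rotations (sorted):
  0: $abdd -> last char: d
  1: abdd$ -> last char: $
  2: bdd$a -> last char: a
  3: d$abd -> last char: d
  4: dd$ab -> last char: b


BWT = d$adb


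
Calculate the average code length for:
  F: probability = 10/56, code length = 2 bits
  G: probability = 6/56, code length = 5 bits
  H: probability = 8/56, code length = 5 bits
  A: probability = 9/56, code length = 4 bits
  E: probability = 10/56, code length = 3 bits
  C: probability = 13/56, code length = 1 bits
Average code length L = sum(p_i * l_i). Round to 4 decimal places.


Weighted contributions p_i * l_i:
  F: (10/56) * 2 = 20/56
  G: (6/56) * 5 = 30/56
  H: (8/56) * 5 = 40/56
  A: (9/56) * 4 = 36/56
  E: (10/56) * 3 = 30/56
  C: (13/56) * 1 = 13/56
Sum = (20 + 30 + 40 + 36 + 30 + 13)/56 = 169/56

L = 169/56 = 3.0179 bits/symbol


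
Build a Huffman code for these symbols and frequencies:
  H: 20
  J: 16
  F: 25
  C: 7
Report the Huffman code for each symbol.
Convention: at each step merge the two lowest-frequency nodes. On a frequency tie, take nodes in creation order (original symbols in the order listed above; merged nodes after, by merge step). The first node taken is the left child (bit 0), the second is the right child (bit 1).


Huffman tree construction:
Step 1: Merge C(7) + J(16) = 23
Step 2: Merge H(20) + (C+J)(23) = 43
Step 3: Merge F(25) + (H+(C+J))(43) = 68
Read each symbol's code off the tree from the root (left child = 0, right child = 1).

Codes:
  H: 10 (length 2)
  J: 111 (length 3)
  F: 0 (length 1)
  C: 110 (length 3)
Average code length: 134/68 = 1.9706 bits/symbol


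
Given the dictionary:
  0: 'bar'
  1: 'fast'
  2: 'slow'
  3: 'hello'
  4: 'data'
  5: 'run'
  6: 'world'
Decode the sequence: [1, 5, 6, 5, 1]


Look up each index in the dictionary:
  1 -> 'fast'
  5 -> 'run'
  6 -> 'world'
  5 -> 'run'
  1 -> 'fast'

Decoded: "fast run world run fast"


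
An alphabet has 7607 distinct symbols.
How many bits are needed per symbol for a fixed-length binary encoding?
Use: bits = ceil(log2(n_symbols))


log2(7607) = 12.8931
Bracket: 2^12 = 4096 < 7607 <= 2^13 = 8192
So ceil(log2(7607)) = 13

bits = ceil(log2(7607)) = ceil(12.8931) = 13 bits


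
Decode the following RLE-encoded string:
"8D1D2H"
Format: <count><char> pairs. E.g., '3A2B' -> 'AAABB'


Expanding each <count><char> pair:
  8D -> 'DDDDDDDD'
  1D -> 'D'
  2H -> 'HH'

Decoded = DDDDDDDDDHH


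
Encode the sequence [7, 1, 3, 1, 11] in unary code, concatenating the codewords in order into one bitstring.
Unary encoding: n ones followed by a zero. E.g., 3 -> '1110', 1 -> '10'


Encode each number as n ones followed by a terminating 0:
  7 -> 11111110 (8 bits)
  1 -> 10 (2 bits)
  3 -> 1110 (4 bits)
  1 -> 10 (2 bits)
  11 -> 111111111110 (12 bits)
Total length = 8 + 2 + 4 + 2 + 12 = 28 bits.

Unary([7, 1, 3, 1, 11]) = 1111111010111010111111111110 (28 bits)


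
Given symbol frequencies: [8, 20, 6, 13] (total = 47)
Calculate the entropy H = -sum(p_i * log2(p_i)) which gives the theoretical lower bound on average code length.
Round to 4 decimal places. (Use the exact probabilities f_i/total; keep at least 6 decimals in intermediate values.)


Per-symbol terms -p_i * log2(p_i) with p_i = f_i/47:
  p = 8/47 = 0.170213: log2(p) = -2.554589, -p*log2(p) = 0.434824
  p = 20/47 = 0.425532: log2(p) = -1.232661, -p*log2(p) = 0.524536
  p = 6/47 = 0.127660: log2(p) = -2.969626, -p*log2(p) = 0.379101
  p = 13/47 = 0.276596: log2(p) = -1.854149, -p*log2(p) = 0.512850
H = 0.434824 + 0.524536 + 0.379101 + 0.512850 = 1.851311

H = 1.8513 bits/symbol


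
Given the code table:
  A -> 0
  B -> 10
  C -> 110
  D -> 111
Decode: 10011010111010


Decoding:
10 -> B
0 -> A
110 -> C
10 -> B
111 -> D
0 -> A
10 -> B


Result: BACBDAB


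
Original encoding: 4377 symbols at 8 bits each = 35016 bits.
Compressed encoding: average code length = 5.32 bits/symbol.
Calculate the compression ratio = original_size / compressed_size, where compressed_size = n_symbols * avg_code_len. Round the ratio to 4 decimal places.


original_size = n_symbols * orig_bits = 4377 * 8 = 35016 bits
compressed_size = n_symbols * avg_code_len = 4377 * 5.32 = 23285.64 bits
ratio = original_size / compressed_size = 35016 / 23285.64 = 1.5038

Compression ratio = 1.5038


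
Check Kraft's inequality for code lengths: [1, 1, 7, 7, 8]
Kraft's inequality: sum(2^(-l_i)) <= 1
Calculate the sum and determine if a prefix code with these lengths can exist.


Sum = 2^(-1) + 2^(-1) + 2^(-7) + 2^(-7) + 2^(-8)
    = 0.5 + 0.5 + 0.0078125 + 0.0078125 + 0.00390625
    = 261/256 = 1.01953125
Since 1.01953125 > 1, Kraft's inequality is NOT satisfied.
A prefix code with these lengths CANNOT exist.

Kraft sum = 1.01953125. Not satisfied.


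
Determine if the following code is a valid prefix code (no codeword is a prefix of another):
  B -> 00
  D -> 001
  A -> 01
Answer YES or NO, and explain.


Checking each pair (does one codeword prefix another?):
  B='00' vs D='001': prefix -- VIOLATION

NO -- this is NOT a valid prefix code. B (00) is a prefix of D (001).


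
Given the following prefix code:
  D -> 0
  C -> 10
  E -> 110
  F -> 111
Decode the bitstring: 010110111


Decoding step by step:
Bits 0 -> D
Bits 10 -> C
Bits 110 -> E
Bits 111 -> F


Decoded message: DCEF


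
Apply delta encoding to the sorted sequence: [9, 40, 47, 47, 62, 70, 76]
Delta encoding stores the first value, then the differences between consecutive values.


First value: 9
Deltas:
  40 - 9 = 31
  47 - 40 = 7
  47 - 47 = 0
  62 - 47 = 15
  70 - 62 = 8
  76 - 70 = 6


Delta encoded: [9, 31, 7, 0, 15, 8, 6]


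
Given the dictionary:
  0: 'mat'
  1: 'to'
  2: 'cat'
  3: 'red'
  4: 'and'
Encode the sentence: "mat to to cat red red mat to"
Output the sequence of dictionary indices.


Look up each word in the dictionary:
  'mat' -> 0
  'to' -> 1
  'to' -> 1
  'cat' -> 2
  'red' -> 3
  'red' -> 3
  'mat' -> 0
  'to' -> 1

Encoded: [0, 1, 1, 2, 3, 3, 0, 1]


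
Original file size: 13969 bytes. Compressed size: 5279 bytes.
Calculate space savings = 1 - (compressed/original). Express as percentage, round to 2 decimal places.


ratio = compressed/original = 5279/13969 = 0.377908
savings = 1 - ratio = 1 - 0.377908 = 0.622092
as a percentage: 0.622092 * 100 = 62.21%

Space savings = 1 - 5279/13969 = 62.21%


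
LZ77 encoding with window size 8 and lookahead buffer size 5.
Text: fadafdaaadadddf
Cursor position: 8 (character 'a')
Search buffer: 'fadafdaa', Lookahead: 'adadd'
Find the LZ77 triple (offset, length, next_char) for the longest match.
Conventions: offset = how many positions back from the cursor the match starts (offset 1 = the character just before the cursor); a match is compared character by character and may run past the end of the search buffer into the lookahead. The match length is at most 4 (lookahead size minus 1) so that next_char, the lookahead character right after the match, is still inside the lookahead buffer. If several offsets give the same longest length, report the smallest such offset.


Try each offset into the search buffer:
  offset=1 (pos 7, char 'a'): match length 1
  offset=2 (pos 6, char 'a'): match length 1
  offset=3 (pos 5, char 'd'): match length 0
  offset=4 (pos 4, char 'f'): match length 0
  offset=5 (pos 3, char 'a'): match length 1
  offset=6 (pos 2, char 'd'): match length 0
  offset=7 (pos 1, char 'a'): match length 3
  offset=8 (pos 0, char 'f'): match length 0
Longest match has length 3 at offset 7.
next_char = character at position 8 + 3 = 11 -> 'd'

Best match: offset=7, length=3 (matching 'ada' starting at position 1)
LZ77 triple: (7, 3, 'd')


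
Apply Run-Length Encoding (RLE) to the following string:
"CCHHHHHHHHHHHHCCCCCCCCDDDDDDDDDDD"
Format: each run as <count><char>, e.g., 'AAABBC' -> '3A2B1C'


Scanning runs left to right:
  i=0: run of 'C' x 2 -> '2C'
  i=2: run of 'H' x 12 -> '12H'
  i=14: run of 'C' x 8 -> '8C'
  i=22: run of 'D' x 11 -> '11D'

RLE = 2C12H8C11D


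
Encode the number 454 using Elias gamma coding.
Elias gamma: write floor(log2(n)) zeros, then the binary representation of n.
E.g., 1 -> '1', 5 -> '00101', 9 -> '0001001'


num_bits = floor(log2(454)) + 1 = 9
leading_zeros = num_bits - 1 = 8
binary(454) = 111000110

Elias gamma(454) = '00000000' + '111000110' = 00000000111000110 (17 bits)
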